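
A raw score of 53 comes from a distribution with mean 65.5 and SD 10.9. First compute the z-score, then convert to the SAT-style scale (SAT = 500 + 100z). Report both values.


z = (X - mean) / SD = (53 - 65.5) / 10.9
z = -12.5 / 10.9
z = -1.1468
SAT-scale = SAT = 500 + 100z
Carry z at full precision (z = -12.5 / 10.9) into the conversion:
SAT-scale = 500 + 100 * (-12.5 / 10.9) = 500 + -1250 / 10.9
SAT-scale = 500 + -114.6789
SAT-scale = 385.3211

385.3211


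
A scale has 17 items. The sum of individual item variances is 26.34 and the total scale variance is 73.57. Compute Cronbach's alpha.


alpha = (k/(k-1)) * (1 - sum(si^2)/s_total^2)
= (17/16) * (1 - 26.34/73.57)
alpha = 0.6821

0.6821


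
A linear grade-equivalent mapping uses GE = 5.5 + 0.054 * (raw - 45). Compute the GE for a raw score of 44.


raw - median = 44 - 45 = -1
slope * diff = 0.054 * -1 = -0.054
GE = 5.5 + -0.054
GE = 5.446

5.446


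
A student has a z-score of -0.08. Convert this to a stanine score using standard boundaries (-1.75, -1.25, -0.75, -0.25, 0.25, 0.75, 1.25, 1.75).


Stanine boundaries: [-1.75, -1.25, -0.75, -0.25, 0.25, 0.75, 1.25, 1.75]
z = -0.08
Check each boundary:
  z >= -1.75 -> could be stanine 2
  z >= -1.25 -> could be stanine 3
  z >= -0.75 -> could be stanine 4
  z >= -0.25 -> could be stanine 5
  z < 0.25
  z < 0.75
  z < 1.25
  z < 1.75
Highest qualifying boundary gives stanine = 5

5


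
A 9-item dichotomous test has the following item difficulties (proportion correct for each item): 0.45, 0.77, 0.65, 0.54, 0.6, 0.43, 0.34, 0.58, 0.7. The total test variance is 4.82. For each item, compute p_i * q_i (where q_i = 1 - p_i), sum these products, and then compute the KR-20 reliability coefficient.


For each item, compute p_i * q_i:
  Item 1: 0.45 * 0.55 = 0.2475
  Item 2: 0.77 * 0.23 = 0.1771
  Item 3: 0.65 * 0.35 = 0.2275
  Item 4: 0.54 * 0.46 = 0.2484
  Item 5: 0.6 * 0.4 = 0.24
  Item 6: 0.43 * 0.57 = 0.2451
  Item 7: 0.34 * 0.66 = 0.2244
  Item 8: 0.58 * 0.42 = 0.2436
  Item 9: 0.7 * 0.3 = 0.21
Sum(p_i * q_i) = 0.2475 + 0.1771 + 0.2275 + 0.2484 + 0.24 + 0.2451 + 0.2244 + 0.2436 + 0.21 = 2.0636
KR-20 = (k/(k-1)) * (1 - Sum(p_i*q_i) / Var_total)
= (9/8) * (1 - 2.0636/4.82)
= 1.125 * 0.5719
KR-20 = 0.6434

0.6434


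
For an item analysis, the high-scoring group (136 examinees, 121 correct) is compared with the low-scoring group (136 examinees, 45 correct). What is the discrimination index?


p_upper = 121/136 = 0.8897
p_lower = 45/136 = 0.3309
D = 0.8897 - 0.3309 = 0.5588

0.5588


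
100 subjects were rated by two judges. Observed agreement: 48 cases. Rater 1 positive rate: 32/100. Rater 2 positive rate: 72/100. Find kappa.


P_o = 48/100 = 0.48
P_e = (32*72 + 68*28) / 10000 = 0.4208
kappa = (P_o - P_e) / (1 - P_e)
kappa = (0.48 - 0.4208) / (1 - 0.4208)
kappa = 0.1022

0.1022


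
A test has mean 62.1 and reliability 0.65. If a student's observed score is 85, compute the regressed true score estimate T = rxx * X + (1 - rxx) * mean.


T_est = rxx * X + (1 - rxx) * mean
T_est = 0.65 * 85 + 0.35 * 62.1
T_est = 55.25 + 21.735
T_est = 76.985

76.985


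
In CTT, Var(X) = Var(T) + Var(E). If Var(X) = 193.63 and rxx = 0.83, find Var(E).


var_true = rxx * var_obs = 0.83 * 193.63 = 160.7129
var_error = var_obs - var_true
var_error = 193.63 - 160.7129
var_error = 32.9171

32.9171


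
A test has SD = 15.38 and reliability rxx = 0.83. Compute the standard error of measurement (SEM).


SEM = SD * sqrt(1 - rxx)
SEM = 15.38 * sqrt(1 - 0.83)
SEM = 15.38 * sqrt(0.17) = 15.38 * 0.412311
SEM = 6.3413

6.3413


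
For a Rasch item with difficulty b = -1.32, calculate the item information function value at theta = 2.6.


P = 1/(1+exp(-(2.6--1.32))) = 0.9805
I = P*(1-P) = 0.9805 * 0.0195
I = 0.0191

0.0191


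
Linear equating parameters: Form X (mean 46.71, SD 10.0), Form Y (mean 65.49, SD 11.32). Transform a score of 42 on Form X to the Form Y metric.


slope = SD_Y / SD_X = 11.32 / 10.0 ~ 1.132
intercept = mean_Y - slope * mean_X = 65.49 - (11.32 / 10.0) * 46.71 ~ 12.6143
Y = slope * X + intercept. To avoid rounding drift from the rounded slope/intercept, evaluate the equivalent form Y = mean_Y + SD_Y * (X - mean_X) / SD_X at full precision:
Y = 65.49 + 11.32 * (42 - 46.71) / 10.0
Y = 65.49 - 11.32 * 4.71 / 10.0
Y = 65.49 - 53.3172 / 10.0
Y = 65.49 - 5.3317
Y = 60.1583

60.1583


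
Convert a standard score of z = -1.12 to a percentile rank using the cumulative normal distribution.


CDF(z) = 0.5 * (1 + erf(z/sqrt(2)))
erf(-0.792) = -0.7373
CDF = 0.1314
Percentile rank = 0.1314 * 100 = 13.14

13.14


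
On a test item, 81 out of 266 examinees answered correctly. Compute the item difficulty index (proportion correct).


Item difficulty p = number correct / total examinees
p = 81 / 266
p = 0.3045

0.3045


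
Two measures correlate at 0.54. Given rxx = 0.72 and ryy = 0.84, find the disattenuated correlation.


r_corrected = rxy / sqrt(rxx * ryy)
= 0.54 / sqrt(0.72 * 0.84)
= 0.54 / sqrt(0.6048)
= 0.54 / 0.777689
r_corrected = 0.6944

0.6944


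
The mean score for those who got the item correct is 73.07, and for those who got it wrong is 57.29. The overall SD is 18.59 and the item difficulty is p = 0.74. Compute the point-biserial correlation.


q = 1 - p = 0.26
rpb = ((M1 - M0) / SD) * sqrt(p * q)
rpb = ((73.07 - 57.29) / 18.59) * sqrt(0.74 * 0.26)
rpb = 0.3723

0.3723


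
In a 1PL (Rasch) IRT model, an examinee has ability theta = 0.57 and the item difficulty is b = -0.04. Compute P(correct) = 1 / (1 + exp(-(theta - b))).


theta - b = 0.57 - -0.04 = 0.61
exp(-(theta - b)) = exp(-0.61) = 0.5434
P = 1 / (1 + 0.5434)
P = 0.6479

0.6479


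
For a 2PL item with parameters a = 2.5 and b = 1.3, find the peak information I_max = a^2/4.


For 2PL, max info at theta = b = 1.3
I_max = a^2 / 4 = 2.5^2 / 4
= 6.25 / 4
I_max = 1.5625

1.5625


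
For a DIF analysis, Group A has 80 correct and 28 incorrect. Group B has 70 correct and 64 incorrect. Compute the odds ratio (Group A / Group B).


Odds_A = 80/28 = 2.8571
Odds_B = 70/64 = 1.0938
OR = Odds_A / Odds_B = 2.8571 / 1.0938
Exactly, OR = (80 * 64) / (28 * 70) = 5120 / 1960
OR = 2.6122

2.6122


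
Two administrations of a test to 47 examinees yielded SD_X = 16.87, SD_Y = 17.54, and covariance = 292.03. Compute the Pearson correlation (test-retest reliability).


r = cov(X,Y) / (SD_X * SD_Y)
r = 292.03 / (16.87 * 17.54)
r = 292.03 / 295.8998
r = 0.9869

0.9869


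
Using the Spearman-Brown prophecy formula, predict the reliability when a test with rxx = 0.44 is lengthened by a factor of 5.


r_new = (n * rxx) / (1 + (n-1) * rxx)
r_new = (5 * 0.44) / (1 + 4 * 0.44)
r_new = 2.2 / 2.76
r_new = 0.7971

0.7971


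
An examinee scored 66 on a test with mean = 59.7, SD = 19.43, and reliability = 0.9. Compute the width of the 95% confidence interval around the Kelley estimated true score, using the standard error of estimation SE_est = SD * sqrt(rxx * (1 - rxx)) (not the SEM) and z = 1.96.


True score estimate = 0.9*66 + 0.1*59.7 = 65.37
SE_est = SD * sqrt(rxx * (1 - rxx)) = 19.43 * sqrt(0.9 * 0.1) = 19.43 * sqrt(0.09) = 5.829
CI = T_est +/- z * SE_est, so width = 2 * z * SE_est = 2 * 1.96 * 5.829
Width = 22.8497

22.8497


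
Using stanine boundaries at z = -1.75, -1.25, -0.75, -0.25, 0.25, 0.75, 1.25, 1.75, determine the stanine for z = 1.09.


Stanine boundaries: [-1.75, -1.25, -0.75, -0.25, 0.25, 0.75, 1.25, 1.75]
z = 1.09
Check each boundary:
  z >= -1.75 -> could be stanine 2
  z >= -1.25 -> could be stanine 3
  z >= -0.75 -> could be stanine 4
  z >= -0.25 -> could be stanine 5
  z >= 0.25 -> could be stanine 6
  z >= 0.75 -> could be stanine 7
  z < 1.25
  z < 1.75
Highest qualifying boundary gives stanine = 7

7


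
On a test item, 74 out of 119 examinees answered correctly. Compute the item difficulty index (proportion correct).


Item difficulty p = number correct / total examinees
p = 74 / 119
p = 0.6218

0.6218


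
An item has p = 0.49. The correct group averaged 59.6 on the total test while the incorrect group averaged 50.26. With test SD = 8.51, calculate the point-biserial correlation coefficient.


q = 1 - p = 0.51
rpb = ((M1 - M0) / SD) * sqrt(p * q)
rpb = ((59.6 - 50.26) / 8.51) * sqrt(0.49 * 0.51)
rpb = 0.5487

0.5487


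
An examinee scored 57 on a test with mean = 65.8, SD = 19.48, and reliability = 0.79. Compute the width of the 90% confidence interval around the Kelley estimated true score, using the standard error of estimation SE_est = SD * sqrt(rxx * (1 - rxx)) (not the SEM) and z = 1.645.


True score estimate = 0.79*57 + 0.21*65.8 = 58.848
SE_est = SD * sqrt(rxx * (1 - rxx)) = 19.48 * sqrt(0.79 * 0.21) = 19.48 * sqrt(0.1659) = 7.934364
CI = T_est +/- z * SE_est, so width = 2 * z * SE_est = 2 * 1.645 * 7.934364
Width = 26.1041

26.1041


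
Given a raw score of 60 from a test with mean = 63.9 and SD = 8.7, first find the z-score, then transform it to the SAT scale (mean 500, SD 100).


z = (X - mean) / SD = (60 - 63.9) / 8.7
z = -3.9 / 8.7
z = -0.4483
SAT-scale = SAT = 500 + 100z
Carry z at full precision (z = -3.9 / 8.7) into the conversion:
SAT-scale = 500 + 100 * (-3.9 / 8.7) = 500 + -390 / 8.7
SAT-scale = 500 + -44.8276
SAT-scale = 455.1724

455.1724


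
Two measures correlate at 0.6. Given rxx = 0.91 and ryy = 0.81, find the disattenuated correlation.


r_corrected = rxy / sqrt(rxx * ryy)
= 0.6 / sqrt(0.91 * 0.81)
= 0.6 / sqrt(0.7371)
= 0.6 / 0.858545
r_corrected = 0.6989

0.6989


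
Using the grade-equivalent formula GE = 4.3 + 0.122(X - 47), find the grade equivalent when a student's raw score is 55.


raw - median = 55 - 47 = 8
slope * diff = 0.122 * 8 = 0.976
GE = 4.3 + 0.976
GE = 5.276

5.276


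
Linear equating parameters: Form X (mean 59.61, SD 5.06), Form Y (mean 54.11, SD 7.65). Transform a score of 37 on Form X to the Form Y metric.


slope = SD_Y / SD_X = 7.65 / 5.06 ~ 1.5119
intercept = mean_Y - slope * mean_X = 54.11 - (7.65 / 5.06) * 59.61 ~ -36.0118
Y = slope * X + intercept. To avoid rounding drift from the rounded slope/intercept, evaluate the equivalent form Y = mean_Y + SD_Y * (X - mean_X) / SD_X at full precision:
Y = 54.11 + 7.65 * (37 - 59.61) / 5.06
Y = 54.11 - 7.65 * 22.61 / 5.06
Y = 54.11 - 172.9665 / 5.06
Y = 54.11 - 34.1831
Y = 19.9269

19.9269


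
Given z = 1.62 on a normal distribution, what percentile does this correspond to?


CDF(z) = 0.5 * (1 + erf(z/sqrt(2)))
erf(1.1455) = 0.8948
CDF = 0.9474
Percentile rank = 0.9474 * 100 = 94.74

94.74


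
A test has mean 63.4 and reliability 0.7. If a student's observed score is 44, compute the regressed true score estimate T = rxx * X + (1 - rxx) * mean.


T_est = rxx * X + (1 - rxx) * mean
T_est = 0.7 * 44 + 0.3 * 63.4
T_est = 30.8 + 19.02
T_est = 49.82

49.82


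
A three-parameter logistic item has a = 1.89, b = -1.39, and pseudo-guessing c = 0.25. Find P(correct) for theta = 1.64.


logit = 1.89*(1.64 - -1.39) = 5.7267
P* = 1/(1 + exp(-5.7267)) = 0.9968
P = 0.25 + (1 - 0.25) * 0.9968
P = 0.9976

0.9976


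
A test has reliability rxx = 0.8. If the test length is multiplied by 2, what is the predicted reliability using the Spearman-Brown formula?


r_new = (n * rxx) / (1 + (n-1) * rxx)
r_new = (2 * 0.8) / (1 + 1 * 0.8)
r_new = 1.6 / 1.8
r_new = 0.8889

0.8889


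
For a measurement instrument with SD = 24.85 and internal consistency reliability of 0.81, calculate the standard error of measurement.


SEM = SD * sqrt(1 - rxx)
SEM = 24.85 * sqrt(1 - 0.81)
SEM = 24.85 * sqrt(0.19) = 24.85 * 0.43589
SEM = 10.8319

10.8319


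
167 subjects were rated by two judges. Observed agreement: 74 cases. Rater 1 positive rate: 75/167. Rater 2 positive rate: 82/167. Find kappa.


P_o = 74/167 = 0.443114
P_e = (75*82 + 92*85) / 27889 = 0.500914
kappa = (P_o - P_e) / (1 - P_e)
kappa = (0.443114 - 0.500914) / (1 - 0.500914)
kappa = -0.1158

-0.1158


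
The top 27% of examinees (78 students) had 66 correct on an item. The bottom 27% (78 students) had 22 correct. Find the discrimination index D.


p_upper = 66/78 = 0.8462
p_lower = 22/78 = 0.2821
D = 0.8462 - 0.2821 = 0.5641

0.5641


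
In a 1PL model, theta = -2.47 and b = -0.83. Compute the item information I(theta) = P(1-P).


P = 1/(1+exp(-(-2.47--0.83))) = 0.1625
I = P*(1-P) = 0.1625 * 0.8375
I = 0.1361

0.1361


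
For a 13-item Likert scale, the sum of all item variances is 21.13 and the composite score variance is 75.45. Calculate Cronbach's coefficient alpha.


alpha = (k/(k-1)) * (1 - sum(si^2)/s_total^2)
= (13/12) * (1 - 21.13/75.45)
alpha = 0.7799

0.7799


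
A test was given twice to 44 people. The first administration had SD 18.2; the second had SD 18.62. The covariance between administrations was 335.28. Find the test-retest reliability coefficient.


r = cov(X,Y) / (SD_X * SD_Y)
r = 335.28 / (18.2 * 18.62)
r = 335.28 / 338.884
r = 0.9894

0.9894


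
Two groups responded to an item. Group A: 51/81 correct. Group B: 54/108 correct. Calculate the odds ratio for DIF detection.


Odds_A = 51/30 = 1.7
Odds_B = 54/54 = 1.0
OR = Odds_A / Odds_B = 1.7 / 1.0
Exactly, OR = (51 * 54) / (30 * 54) = 2754 / 1620
OR = 1.7

1.7


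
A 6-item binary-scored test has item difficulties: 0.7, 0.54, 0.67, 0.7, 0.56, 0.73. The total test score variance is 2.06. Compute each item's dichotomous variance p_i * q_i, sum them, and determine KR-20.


For each item, compute p_i * q_i:
  Item 1: 0.7 * 0.3 = 0.21
  Item 2: 0.54 * 0.46 = 0.2484
  Item 3: 0.67 * 0.33 = 0.2211
  Item 4: 0.7 * 0.3 = 0.21
  Item 5: 0.56 * 0.44 = 0.2464
  Item 6: 0.73 * 0.27 = 0.1971
Sum(p_i * q_i) = 0.21 + 0.2484 + 0.2211 + 0.21 + 0.2464 + 0.1971 = 1.333
KR-20 = (k/(k-1)) * (1 - Sum(p_i*q_i) / Var_total)
= (6/5) * (1 - 1.333/2.06)
= 1.2 * 0.3529
KR-20 = 0.4235

0.4235


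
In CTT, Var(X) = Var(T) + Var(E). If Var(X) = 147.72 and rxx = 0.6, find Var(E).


var_true = rxx * var_obs = 0.6 * 147.72 = 88.632
var_error = var_obs - var_true
var_error = 147.72 - 88.632
var_error = 59.088

59.088


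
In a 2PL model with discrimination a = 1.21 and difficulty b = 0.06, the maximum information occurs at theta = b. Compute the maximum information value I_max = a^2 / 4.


For 2PL, max info at theta = b = 0.06
I_max = a^2 / 4 = 1.21^2 / 4
= 1.4641 / 4
I_max = 0.366

0.366


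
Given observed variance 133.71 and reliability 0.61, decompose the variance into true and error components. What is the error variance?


var_true = rxx * var_obs = 0.61 * 133.71 = 81.5631
var_error = var_obs - var_true
var_error = 133.71 - 81.5631
var_error = 52.1469

52.1469


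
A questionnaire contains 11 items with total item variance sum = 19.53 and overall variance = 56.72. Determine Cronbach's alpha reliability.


alpha = (k/(k-1)) * (1 - sum(si^2)/s_total^2)
= (11/10) * (1 - 19.53/56.72)
alpha = 0.7212

0.7212


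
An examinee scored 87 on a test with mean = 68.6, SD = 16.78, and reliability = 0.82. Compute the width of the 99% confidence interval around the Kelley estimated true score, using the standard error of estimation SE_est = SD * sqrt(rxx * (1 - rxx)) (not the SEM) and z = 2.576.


True score estimate = 0.82*87 + 0.18*68.6 = 83.688
SE_est = SD * sqrt(rxx * (1 - rxx)) = 16.78 * sqrt(0.82 * 0.18) = 16.78 * sqrt(0.1476) = 6.446665
CI = T_est +/- z * SE_est, so width = 2 * z * SE_est = 2 * 2.576 * 6.446665
Width = 33.2132

33.2132


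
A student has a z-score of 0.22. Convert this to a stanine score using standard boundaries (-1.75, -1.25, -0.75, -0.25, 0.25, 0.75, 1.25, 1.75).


Stanine boundaries: [-1.75, -1.25, -0.75, -0.25, 0.25, 0.75, 1.25, 1.75]
z = 0.22
Check each boundary:
  z >= -1.75 -> could be stanine 2
  z >= -1.25 -> could be stanine 3
  z >= -0.75 -> could be stanine 4
  z >= -0.25 -> could be stanine 5
  z < 0.25
  z < 0.75
  z < 1.25
  z < 1.75
Highest qualifying boundary gives stanine = 5

5


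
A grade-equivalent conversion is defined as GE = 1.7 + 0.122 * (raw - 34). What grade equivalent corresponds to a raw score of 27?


raw - median = 27 - 34 = -7
slope * diff = 0.122 * -7 = -0.854
GE = 1.7 + -0.854
GE = 0.846

0.846


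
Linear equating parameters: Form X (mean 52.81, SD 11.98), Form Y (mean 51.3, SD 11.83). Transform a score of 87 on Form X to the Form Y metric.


slope = SD_Y / SD_X = 11.83 / 11.98 ~ 0.9875
intercept = mean_Y - slope * mean_X = 51.3 - (11.83 / 11.98) * 52.81 ~ -0.8488
Y = slope * X + intercept. To avoid rounding drift from the rounded slope/intercept, evaluate the equivalent form Y = mean_Y + SD_Y * (X - mean_X) / SD_X at full precision:
Y = 51.3 + 11.83 * (87 - 52.81) / 11.98
Y = 51.3 + 11.83 * 34.19 / 11.98
Y = 51.3 + 404.4677 / 11.98
Y = 51.3 + 33.7619
Y = 85.0619

85.0619


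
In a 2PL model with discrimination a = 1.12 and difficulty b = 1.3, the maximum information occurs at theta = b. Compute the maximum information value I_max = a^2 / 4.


For 2PL, max info at theta = b = 1.3
I_max = a^2 / 4 = 1.12^2 / 4
= 1.2544 / 4
I_max = 0.3136

0.3136


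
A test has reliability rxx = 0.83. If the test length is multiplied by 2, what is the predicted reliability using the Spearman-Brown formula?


r_new = (n * rxx) / (1 + (n-1) * rxx)
r_new = (2 * 0.83) / (1 + 1 * 0.83)
r_new = 1.66 / 1.83
r_new = 0.9071

0.9071


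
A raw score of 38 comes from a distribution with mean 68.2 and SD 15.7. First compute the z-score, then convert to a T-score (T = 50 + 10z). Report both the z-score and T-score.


z = (X - mean) / SD = (38 - 68.2) / 15.7
z = -30.2 / 15.7
z = -1.9236
T-score = T = 50 + 10z
Carry z at full precision (z = -30.2 / 15.7) into the conversion:
T-score = 50 + 10 * (-30.2 / 15.7) = 50 + -302 / 15.7
T-score = 50 + -19.2357
T-score = 30.7643

30.7643


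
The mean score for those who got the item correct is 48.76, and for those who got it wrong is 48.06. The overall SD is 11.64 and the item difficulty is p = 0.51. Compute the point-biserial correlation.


q = 1 - p = 0.49
rpb = ((M1 - M0) / SD) * sqrt(p * q)
rpb = ((48.76 - 48.06) / 11.64) * sqrt(0.51 * 0.49)
rpb = 0.0301

0.0301


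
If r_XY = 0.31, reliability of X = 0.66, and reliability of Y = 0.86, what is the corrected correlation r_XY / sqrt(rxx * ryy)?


r_corrected = rxy / sqrt(rxx * ryy)
= 0.31 / sqrt(0.66 * 0.86)
= 0.31 / sqrt(0.5676)
= 0.31 / 0.753392
r_corrected = 0.4115

0.4115


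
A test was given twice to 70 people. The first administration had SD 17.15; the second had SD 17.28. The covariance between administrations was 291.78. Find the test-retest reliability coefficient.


r = cov(X,Y) / (SD_X * SD_Y)
r = 291.78 / (17.15 * 17.28)
r = 291.78 / 296.352
r = 0.9846

0.9846


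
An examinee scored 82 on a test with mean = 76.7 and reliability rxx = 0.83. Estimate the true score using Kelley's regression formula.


T_est = rxx * X + (1 - rxx) * mean
T_est = 0.83 * 82 + 0.17 * 76.7
T_est = 68.06 + 13.039
T_est = 81.099

81.099


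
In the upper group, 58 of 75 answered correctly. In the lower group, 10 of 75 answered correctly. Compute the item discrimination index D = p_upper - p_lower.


p_upper = 58/75 = 0.7733
p_lower = 10/75 = 0.1333
D = 0.7733 - 0.1333 = 0.64

0.64


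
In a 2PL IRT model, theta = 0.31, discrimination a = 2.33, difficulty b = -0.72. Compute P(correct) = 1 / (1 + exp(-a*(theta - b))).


a*(theta - b) = 2.33 * (0.31 - -0.72) = 2.3999
exp(-2.3999) = 0.0907
P = 1 / (1 + 0.0907)
P = 0.9168

0.9168


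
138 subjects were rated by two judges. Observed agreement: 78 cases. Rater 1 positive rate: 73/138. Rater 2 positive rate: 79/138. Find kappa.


P_o = 78/138 = 0.565217
P_e = (73*79 + 65*59) / 19044 = 0.504201
kappa = (P_o - P_e) / (1 - P_e)
kappa = (0.565217 - 0.504201) / (1 - 0.504201)
kappa = 0.1231

0.1231


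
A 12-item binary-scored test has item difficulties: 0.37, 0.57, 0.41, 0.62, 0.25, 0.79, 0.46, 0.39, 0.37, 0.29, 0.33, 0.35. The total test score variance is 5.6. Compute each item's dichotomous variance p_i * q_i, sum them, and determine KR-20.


For each item, compute p_i * q_i:
  Item 1: 0.37 * 0.63 = 0.2331
  Item 2: 0.57 * 0.43 = 0.2451
  Item 3: 0.41 * 0.59 = 0.2419
  Item 4: 0.62 * 0.38 = 0.2356
  Item 5: 0.25 * 0.75 = 0.1875
  Item 6: 0.79 * 0.21 = 0.1659
  Item 7: 0.46 * 0.54 = 0.2484
  Item 8: 0.39 * 0.61 = 0.2379
  Item 9: 0.37 * 0.63 = 0.2331
  Item 10: 0.29 * 0.71 = 0.2059
  Item 11: 0.33 * 0.67 = 0.2211
  Item 12: 0.35 * 0.65 = 0.2275
Sum(p_i * q_i) = 0.2331 + 0.2451 + 0.2419 + 0.2356 + 0.1875 + 0.1659 + 0.2484 + 0.2379 + 0.2331 + 0.2059 + 0.2211 + 0.2275 = 2.683
KR-20 = (k/(k-1)) * (1 - Sum(p_i*q_i) / Var_total)
= (12/11) * (1 - 2.683/5.6)
= 1.0909 * 0.5209
KR-20 = 0.5682

0.5682


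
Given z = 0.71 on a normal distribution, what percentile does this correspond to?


CDF(z) = 0.5 * (1 + erf(z/sqrt(2)))
erf(0.502) = 0.5223
CDF = 0.7611
Percentile rank = 0.7611 * 100 = 76.11

76.11


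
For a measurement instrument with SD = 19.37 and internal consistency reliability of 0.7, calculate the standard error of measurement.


SEM = SD * sqrt(1 - rxx)
SEM = 19.37 * sqrt(1 - 0.7)
SEM = 19.37 * sqrt(0.3) = 19.37 * 0.547723
SEM = 10.6094

10.6094


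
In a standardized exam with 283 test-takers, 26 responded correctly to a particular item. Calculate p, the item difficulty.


Item difficulty p = number correct / total examinees
p = 26 / 283
p = 0.0919

0.0919


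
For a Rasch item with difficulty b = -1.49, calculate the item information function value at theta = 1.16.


P = 1/(1+exp(-(1.16--1.49))) = 0.934
I = P*(1-P) = 0.934 * 0.066
I = 0.0616

0.0616


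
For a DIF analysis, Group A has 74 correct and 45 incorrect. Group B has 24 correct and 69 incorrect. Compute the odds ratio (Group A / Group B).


Odds_A = 74/45 = 1.6444
Odds_B = 24/69 = 0.3478
OR = Odds_A / Odds_B = 1.6444 / 0.3478
Exactly, OR = (74 * 69) / (45 * 24) = 5106 / 1080
OR = 4.7278

4.7278


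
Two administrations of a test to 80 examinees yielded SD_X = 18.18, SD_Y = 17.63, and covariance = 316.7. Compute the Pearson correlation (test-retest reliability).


r = cov(X,Y) / (SD_X * SD_Y)
r = 316.7 / (18.18 * 17.63)
r = 316.7 / 320.5134
r = 0.9881

0.9881


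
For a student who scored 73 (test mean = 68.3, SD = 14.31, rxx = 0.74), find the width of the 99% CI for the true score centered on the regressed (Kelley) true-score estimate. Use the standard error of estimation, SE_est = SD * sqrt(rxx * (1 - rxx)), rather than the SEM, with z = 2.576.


True score estimate = 0.74*73 + 0.26*68.3 = 71.778
SE_est = SD * sqrt(rxx * (1 - rxx)) = 14.31 * sqrt(0.74 * 0.26) = 14.31 * sqrt(0.1924) = 6.276856
CI = T_est +/- z * SE_est, so width = 2 * z * SE_est = 2 * 2.576 * 6.276856
Width = 32.3384

32.3384


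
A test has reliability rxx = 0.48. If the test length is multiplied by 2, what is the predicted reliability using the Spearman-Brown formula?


r_new = (n * rxx) / (1 + (n-1) * rxx)
r_new = (2 * 0.48) / (1 + 1 * 0.48)
r_new = 0.96 / 1.48
r_new = 0.6486

0.6486


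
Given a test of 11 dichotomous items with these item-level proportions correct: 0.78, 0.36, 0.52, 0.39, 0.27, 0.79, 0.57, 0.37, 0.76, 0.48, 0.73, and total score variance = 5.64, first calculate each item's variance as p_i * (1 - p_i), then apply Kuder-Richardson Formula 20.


For each item, compute p_i * q_i:
  Item 1: 0.78 * 0.22 = 0.1716
  Item 2: 0.36 * 0.64 = 0.2304
  Item 3: 0.52 * 0.48 = 0.2496
  Item 4: 0.39 * 0.61 = 0.2379
  Item 5: 0.27 * 0.73 = 0.1971
  Item 6: 0.79 * 0.21 = 0.1659
  Item 7: 0.57 * 0.43 = 0.2451
  Item 8: 0.37 * 0.63 = 0.2331
  Item 9: 0.76 * 0.24 = 0.1824
  Item 10: 0.48 * 0.52 = 0.2496
  Item 11: 0.73 * 0.27 = 0.1971
Sum(p_i * q_i) = 0.1716 + 0.2304 + 0.2496 + 0.2379 + 0.1971 + 0.1659 + 0.2451 + 0.2331 + 0.1824 + 0.2496 + 0.1971 = 2.3598
KR-20 = (k/(k-1)) * (1 - Sum(p_i*q_i) / Var_total)
= (11/10) * (1 - 2.3598/5.64)
= 1.1 * 0.5816
KR-20 = 0.6398

0.6398


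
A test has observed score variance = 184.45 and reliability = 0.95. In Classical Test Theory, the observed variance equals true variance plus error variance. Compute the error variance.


var_true = rxx * var_obs = 0.95 * 184.45 = 175.2275
var_error = var_obs - var_true
var_error = 184.45 - 175.2275
var_error = 9.2225

9.2225


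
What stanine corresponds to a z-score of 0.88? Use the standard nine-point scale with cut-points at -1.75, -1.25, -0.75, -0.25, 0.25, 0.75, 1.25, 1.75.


Stanine boundaries: [-1.75, -1.25, -0.75, -0.25, 0.25, 0.75, 1.25, 1.75]
z = 0.88
Check each boundary:
  z >= -1.75 -> could be stanine 2
  z >= -1.25 -> could be stanine 3
  z >= -0.75 -> could be stanine 4
  z >= -0.25 -> could be stanine 5
  z >= 0.25 -> could be stanine 6
  z >= 0.75 -> could be stanine 7
  z < 1.25
  z < 1.75
Highest qualifying boundary gives stanine = 7

7


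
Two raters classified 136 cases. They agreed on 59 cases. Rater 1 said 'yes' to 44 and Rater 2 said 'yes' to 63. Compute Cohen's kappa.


P_o = 59/136 = 0.433824
P_e = (44*63 + 92*73) / 18496 = 0.512976
kappa = (P_o - P_e) / (1 - P_e)
kappa = (0.433824 - 0.512976) / (1 - 0.512976)
kappa = -0.1625

-0.1625


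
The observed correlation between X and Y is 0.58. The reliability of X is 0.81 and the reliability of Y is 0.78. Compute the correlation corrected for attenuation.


r_corrected = rxy / sqrt(rxx * ryy)
= 0.58 / sqrt(0.81 * 0.78)
= 0.58 / sqrt(0.6318)
= 0.58 / 0.794858
r_corrected = 0.7297

0.7297


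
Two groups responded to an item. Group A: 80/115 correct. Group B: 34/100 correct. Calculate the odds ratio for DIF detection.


Odds_A = 80/35 = 2.2857
Odds_B = 34/66 = 0.5152
OR = Odds_A / Odds_B = 2.2857 / 0.5152
Exactly, OR = (80 * 66) / (35 * 34) = 5280 / 1190
OR = 4.437

4.437


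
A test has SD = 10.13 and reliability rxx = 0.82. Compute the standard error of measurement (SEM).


SEM = SD * sqrt(1 - rxx)
SEM = 10.13 * sqrt(1 - 0.82)
SEM = 10.13 * sqrt(0.18) = 10.13 * 0.424264
SEM = 4.2978

4.2978


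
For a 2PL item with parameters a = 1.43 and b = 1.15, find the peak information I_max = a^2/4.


For 2PL, max info at theta = b = 1.15
I_max = a^2 / 4 = 1.43^2 / 4
= 2.0449 / 4
I_max = 0.5112

0.5112


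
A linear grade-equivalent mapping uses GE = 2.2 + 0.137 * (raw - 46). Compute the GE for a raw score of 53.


raw - median = 53 - 46 = 7
slope * diff = 0.137 * 7 = 0.959
GE = 2.2 + 0.959
GE = 3.159

3.159


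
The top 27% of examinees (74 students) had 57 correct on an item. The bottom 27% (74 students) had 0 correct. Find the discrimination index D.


p_upper = 57/74 = 0.7703
p_lower = 0/74 = 0.0
D = 0.7703 - 0.0 = 0.7703

0.7703


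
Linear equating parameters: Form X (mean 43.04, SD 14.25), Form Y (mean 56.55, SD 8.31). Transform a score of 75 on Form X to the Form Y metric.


slope = SD_Y / SD_X = 8.31 / 14.25 ~ 0.5832
intercept = mean_Y - slope * mean_X = 56.55 - (8.31 / 14.25) * 43.04 ~ 31.4509
Y = slope * X + intercept. To avoid rounding drift from the rounded slope/intercept, evaluate the equivalent form Y = mean_Y + SD_Y * (X - mean_X) / SD_X at full precision:
Y = 56.55 + 8.31 * (75 - 43.04) / 14.25
Y = 56.55 + 8.31 * 31.96 / 14.25
Y = 56.55 + 265.5876 / 14.25
Y = 56.55 + 18.6377
Y = 75.1877

75.1877


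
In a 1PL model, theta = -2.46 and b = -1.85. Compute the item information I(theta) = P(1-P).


P = 1/(1+exp(-(-2.46--1.85))) = 0.3521
I = P*(1-P) = 0.3521 * 0.6479
I = 0.2281

0.2281


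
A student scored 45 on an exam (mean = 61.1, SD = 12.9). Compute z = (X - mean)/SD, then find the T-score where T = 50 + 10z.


z = (X - mean) / SD = (45 - 61.1) / 12.9
z = -16.1 / 12.9
z = -1.2481
T-score = T = 50 + 10z
Carry z at full precision (z = -16.1 / 12.9) into the conversion:
T-score = 50 + 10 * (-16.1 / 12.9) = 50 + -161 / 12.9
T-score = 50 + -12.4806
T-score = 37.5194

37.5194


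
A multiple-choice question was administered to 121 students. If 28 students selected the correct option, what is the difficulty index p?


Item difficulty p = number correct / total examinees
p = 28 / 121
p = 0.2314

0.2314


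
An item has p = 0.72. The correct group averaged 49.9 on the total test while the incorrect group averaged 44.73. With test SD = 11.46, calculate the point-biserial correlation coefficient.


q = 1 - p = 0.28
rpb = ((M1 - M0) / SD) * sqrt(p * q)
rpb = ((49.9 - 44.73) / 11.46) * sqrt(0.72 * 0.28)
rpb = 0.2026

0.2026


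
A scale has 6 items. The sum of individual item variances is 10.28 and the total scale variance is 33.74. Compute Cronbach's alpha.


alpha = (k/(k-1)) * (1 - sum(si^2)/s_total^2)
= (6/5) * (1 - 10.28/33.74)
alpha = 0.8344

0.8344


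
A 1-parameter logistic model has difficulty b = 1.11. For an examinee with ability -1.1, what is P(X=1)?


theta - b = -1.1 - 1.11 = -2.21
exp(-(theta - b)) = exp(2.21) = 9.1157
P = 1 / (1 + 9.1157)
P = 0.0989

0.0989


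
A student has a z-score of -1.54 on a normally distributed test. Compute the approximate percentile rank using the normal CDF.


CDF(z) = 0.5 * (1 + erf(z/sqrt(2)))
erf(-1.0889) = -0.8764
CDF = 0.0618
Percentile rank = 0.0618 * 100 = 6.18

6.18


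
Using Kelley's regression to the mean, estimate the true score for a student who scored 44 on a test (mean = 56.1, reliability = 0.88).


T_est = rxx * X + (1 - rxx) * mean
T_est = 0.88 * 44 + 0.12 * 56.1
T_est = 38.72 + 6.732
T_est = 45.452

45.452


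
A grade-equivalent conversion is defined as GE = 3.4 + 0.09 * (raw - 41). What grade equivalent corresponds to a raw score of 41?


raw - median = 41 - 41 = 0
slope * diff = 0.09 * 0 = 0.0
GE = 3.4 + 0.0
GE = 3.4

3.4


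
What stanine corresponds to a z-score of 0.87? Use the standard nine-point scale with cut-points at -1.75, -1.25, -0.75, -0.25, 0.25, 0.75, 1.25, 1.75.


Stanine boundaries: [-1.75, -1.25, -0.75, -0.25, 0.25, 0.75, 1.25, 1.75]
z = 0.87
Check each boundary:
  z >= -1.75 -> could be stanine 2
  z >= -1.25 -> could be stanine 3
  z >= -0.75 -> could be stanine 4
  z >= -0.25 -> could be stanine 5
  z >= 0.25 -> could be stanine 6
  z >= 0.75 -> could be stanine 7
  z < 1.25
  z < 1.75
Highest qualifying boundary gives stanine = 7

7


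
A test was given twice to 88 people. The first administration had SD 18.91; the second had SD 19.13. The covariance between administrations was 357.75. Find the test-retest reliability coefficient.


r = cov(X,Y) / (SD_X * SD_Y)
r = 357.75 / (18.91 * 19.13)
r = 357.75 / 361.7483
r = 0.9889

0.9889


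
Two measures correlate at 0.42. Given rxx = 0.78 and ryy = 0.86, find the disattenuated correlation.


r_corrected = rxy / sqrt(rxx * ryy)
= 0.42 / sqrt(0.78 * 0.86)
= 0.42 / sqrt(0.6708)
= 0.42 / 0.819024
r_corrected = 0.5128

0.5128


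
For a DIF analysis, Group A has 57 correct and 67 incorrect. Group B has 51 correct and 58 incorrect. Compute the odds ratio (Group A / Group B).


Odds_A = 57/67 = 0.8507
Odds_B = 51/58 = 0.8793
OR = Odds_A / Odds_B = 0.8507 / 0.8793
Exactly, OR = (57 * 58) / (67 * 51) = 3306 / 3417
OR = 0.9675

0.9675


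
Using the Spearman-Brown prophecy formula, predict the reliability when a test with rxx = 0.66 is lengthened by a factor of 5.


r_new = (n * rxx) / (1 + (n-1) * rxx)
r_new = (5 * 0.66) / (1 + 4 * 0.66)
r_new = 3.3 / 3.64
r_new = 0.9066

0.9066


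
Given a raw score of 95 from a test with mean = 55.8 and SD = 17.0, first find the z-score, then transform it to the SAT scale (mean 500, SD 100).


z = (X - mean) / SD = (95 - 55.8) / 17.0
z = 39.2 / 17.0
z = 2.3059
SAT-scale = SAT = 500 + 100z
Carry z at full precision (z = 39.2 / 17.0) into the conversion:
SAT-scale = 500 + 100 * (39.2 / 17.0) = 500 + 3920 / 17.0
SAT-scale = 500 + 230.5882
SAT-scale = 730.5882

730.5882


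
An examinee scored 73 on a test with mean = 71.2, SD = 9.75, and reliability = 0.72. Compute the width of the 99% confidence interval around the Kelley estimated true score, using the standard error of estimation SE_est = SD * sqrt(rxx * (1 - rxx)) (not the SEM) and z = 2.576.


True score estimate = 0.72*73 + 0.28*71.2 = 72.496
SE_est = SD * sqrt(rxx * (1 - rxx)) = 9.75 * sqrt(0.72 * 0.28) = 9.75 * sqrt(0.2016) = 4.377739
CI = T_est +/- z * SE_est, so width = 2 * z * SE_est = 2 * 2.576 * 4.377739
Width = 22.5541

22.5541


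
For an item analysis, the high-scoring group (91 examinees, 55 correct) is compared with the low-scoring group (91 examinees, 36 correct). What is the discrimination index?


p_upper = 55/91 = 0.6044
p_lower = 36/91 = 0.3956
D = 0.6044 - 0.3956 = 0.2088

0.2088


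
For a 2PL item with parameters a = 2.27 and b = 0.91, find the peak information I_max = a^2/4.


For 2PL, max info at theta = b = 0.91
I_max = a^2 / 4 = 2.27^2 / 4
= 5.1529 / 4
I_max = 1.2882

1.2882


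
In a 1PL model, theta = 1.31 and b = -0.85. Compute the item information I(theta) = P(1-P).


P = 1/(1+exp(-(1.31--0.85))) = 0.8966
I = P*(1-P) = 0.8966 * 0.1034
I = 0.0927

0.0927


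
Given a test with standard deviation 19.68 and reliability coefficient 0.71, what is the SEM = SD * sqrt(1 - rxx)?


SEM = SD * sqrt(1 - rxx)
SEM = 19.68 * sqrt(1 - 0.71)
SEM = 19.68 * sqrt(0.29) = 19.68 * 0.538516
SEM = 10.598

10.598


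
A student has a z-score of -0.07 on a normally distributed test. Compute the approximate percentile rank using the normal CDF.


CDF(z) = 0.5 * (1 + erf(z/sqrt(2)))
erf(-0.0495) = -0.0558
CDF = 0.4721
Percentile rank = 0.4721 * 100 = 47.21

47.21


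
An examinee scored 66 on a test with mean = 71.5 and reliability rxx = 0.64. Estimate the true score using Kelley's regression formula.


T_est = rxx * X + (1 - rxx) * mean
T_est = 0.64 * 66 + 0.36 * 71.5
T_est = 42.24 + 25.74
T_est = 67.98

67.98


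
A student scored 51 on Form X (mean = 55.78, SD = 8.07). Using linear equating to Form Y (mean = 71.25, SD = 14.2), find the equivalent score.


slope = SD_Y / SD_X = 14.2 / 8.07 ~ 1.7596
intercept = mean_Y - slope * mean_X = 71.25 - (14.2 / 8.07) * 55.78 ~ -26.9007
Y = slope * X + intercept. To avoid rounding drift from the rounded slope/intercept, evaluate the equivalent form Y = mean_Y + SD_Y * (X - mean_X) / SD_X at full precision:
Y = 71.25 + 14.2 * (51 - 55.78) / 8.07
Y = 71.25 - 14.2 * 4.78 / 8.07
Y = 71.25 - 67.876 / 8.07
Y = 71.25 - 8.4109
Y = 62.8391

62.8391


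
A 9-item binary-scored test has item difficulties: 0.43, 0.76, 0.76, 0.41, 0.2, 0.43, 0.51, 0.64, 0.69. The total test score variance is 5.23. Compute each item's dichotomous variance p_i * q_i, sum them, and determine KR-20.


For each item, compute p_i * q_i:
  Item 1: 0.43 * 0.57 = 0.2451
  Item 2: 0.76 * 0.24 = 0.1824
  Item 3: 0.76 * 0.24 = 0.1824
  Item 4: 0.41 * 0.59 = 0.2419
  Item 5: 0.2 * 0.8 = 0.16
  Item 6: 0.43 * 0.57 = 0.2451
  Item 7: 0.51 * 0.49 = 0.2499
  Item 8: 0.64 * 0.36 = 0.2304
  Item 9: 0.69 * 0.31 = 0.2139
Sum(p_i * q_i) = 0.2451 + 0.1824 + 0.1824 + 0.2419 + 0.16 + 0.2451 + 0.2499 + 0.2304 + 0.2139 = 1.9511
KR-20 = (k/(k-1)) * (1 - Sum(p_i*q_i) / Var_total)
= (9/8) * (1 - 1.9511/5.23)
= 1.125 * 0.6269
KR-20 = 0.7053

0.7053


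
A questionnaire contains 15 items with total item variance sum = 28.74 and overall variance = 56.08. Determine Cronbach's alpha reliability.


alpha = (k/(k-1)) * (1 - sum(si^2)/s_total^2)
= (15/14) * (1 - 28.74/56.08)
alpha = 0.5223

0.5223


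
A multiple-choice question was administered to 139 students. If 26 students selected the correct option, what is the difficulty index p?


Item difficulty p = number correct / total examinees
p = 26 / 139
p = 0.1871

0.1871


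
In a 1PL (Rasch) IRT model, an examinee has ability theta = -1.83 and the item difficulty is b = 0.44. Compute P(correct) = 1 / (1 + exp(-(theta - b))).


theta - b = -1.83 - 0.44 = -2.27
exp(-(theta - b)) = exp(2.27) = 9.6794
P = 1 / (1 + 9.6794)
P = 0.0936

0.0936


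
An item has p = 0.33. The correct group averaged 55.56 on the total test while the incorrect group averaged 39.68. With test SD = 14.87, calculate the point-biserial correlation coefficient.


q = 1 - p = 0.67
rpb = ((M1 - M0) / SD) * sqrt(p * q)
rpb = ((55.56 - 39.68) / 14.87) * sqrt(0.33 * 0.67)
rpb = 0.5022

0.5022


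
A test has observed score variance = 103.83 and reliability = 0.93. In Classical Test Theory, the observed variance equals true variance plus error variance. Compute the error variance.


var_true = rxx * var_obs = 0.93 * 103.83 = 96.5619
var_error = var_obs - var_true
var_error = 103.83 - 96.5619
var_error = 7.2681

7.2681


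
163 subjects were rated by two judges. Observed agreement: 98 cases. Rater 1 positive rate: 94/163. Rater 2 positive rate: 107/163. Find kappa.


P_o = 98/163 = 0.601227
P_e = (94*107 + 69*56) / 26569 = 0.523994
kappa = (P_o - P_e) / (1 - P_e)
kappa = (0.601227 - 0.523994) / (1 - 0.523994)
kappa = 0.1623

0.1623


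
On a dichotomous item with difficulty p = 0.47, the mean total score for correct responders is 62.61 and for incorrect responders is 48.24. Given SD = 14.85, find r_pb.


q = 1 - p = 0.53
rpb = ((M1 - M0) / SD) * sqrt(p * q)
rpb = ((62.61 - 48.24) / 14.85) * sqrt(0.47 * 0.53)
rpb = 0.483

0.483


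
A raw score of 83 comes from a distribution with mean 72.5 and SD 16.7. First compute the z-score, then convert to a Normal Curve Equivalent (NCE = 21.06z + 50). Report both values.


z = (X - mean) / SD = (83 - 72.5) / 16.7
z = 10.5 / 16.7
z = 0.6287
NCE = NCE = 21.06z + 50
Carry z at full precision (z = 10.5 / 16.7) into the conversion:
NCE = 21.06 * (10.5 / 16.7) + 50 = 221.13 / 16.7 + 50
NCE = 13.2413 + 50
NCE = 63.2413

63.2413


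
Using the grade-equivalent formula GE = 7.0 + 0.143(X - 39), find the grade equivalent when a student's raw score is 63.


raw - median = 63 - 39 = 24
slope * diff = 0.143 * 24 = 3.432
GE = 7.0 + 3.432
GE = 10.432

10.432


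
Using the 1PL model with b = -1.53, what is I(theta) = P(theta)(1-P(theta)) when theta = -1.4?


P = 1/(1+exp(-(-1.4--1.53))) = 0.5325
I = P*(1-P) = 0.5325 * 0.4675
I = 0.2489

0.2489


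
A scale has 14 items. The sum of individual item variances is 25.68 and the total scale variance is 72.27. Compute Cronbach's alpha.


alpha = (k/(k-1)) * (1 - sum(si^2)/s_total^2)
= (14/13) * (1 - 25.68/72.27)
alpha = 0.6943

0.6943


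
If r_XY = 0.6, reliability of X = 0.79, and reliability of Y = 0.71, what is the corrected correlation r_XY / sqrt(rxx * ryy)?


r_corrected = rxy / sqrt(rxx * ryy)
= 0.6 / sqrt(0.79 * 0.71)
= 0.6 / sqrt(0.5609)
= 0.6 / 0.748933
r_corrected = 0.8011

0.8011


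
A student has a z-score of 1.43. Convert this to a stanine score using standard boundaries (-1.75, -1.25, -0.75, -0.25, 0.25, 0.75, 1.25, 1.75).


Stanine boundaries: [-1.75, -1.25, -0.75, -0.25, 0.25, 0.75, 1.25, 1.75]
z = 1.43
Check each boundary:
  z >= -1.75 -> could be stanine 2
  z >= -1.25 -> could be stanine 3
  z >= -0.75 -> could be stanine 4
  z >= -0.25 -> could be stanine 5
  z >= 0.25 -> could be stanine 6
  z >= 0.75 -> could be stanine 7
  z >= 1.25 -> could be stanine 8
  z < 1.75
Highest qualifying boundary gives stanine = 8

8


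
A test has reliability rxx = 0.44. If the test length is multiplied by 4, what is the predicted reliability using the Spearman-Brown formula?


r_new = (n * rxx) / (1 + (n-1) * rxx)
r_new = (4 * 0.44) / (1 + 3 * 0.44)
r_new = 1.76 / 2.32
r_new = 0.7586

0.7586


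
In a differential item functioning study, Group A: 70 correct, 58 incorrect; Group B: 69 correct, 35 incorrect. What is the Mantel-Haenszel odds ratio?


Odds_A = 70/58 = 1.2069
Odds_B = 69/35 = 1.9714
OR = Odds_A / Odds_B = 1.2069 / 1.9714
Exactly, OR = (70 * 35) / (58 * 69) = 2450 / 4002
OR = 0.6122

0.6122


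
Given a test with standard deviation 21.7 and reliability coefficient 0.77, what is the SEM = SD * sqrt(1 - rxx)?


SEM = SD * sqrt(1 - rxx)
SEM = 21.7 * sqrt(1 - 0.77)
SEM = 21.7 * sqrt(0.23) = 21.7 * 0.479583
SEM = 10.407

10.407


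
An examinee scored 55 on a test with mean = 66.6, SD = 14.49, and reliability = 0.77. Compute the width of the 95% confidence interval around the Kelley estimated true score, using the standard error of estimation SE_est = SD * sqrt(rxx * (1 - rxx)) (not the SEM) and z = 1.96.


True score estimate = 0.77*55 + 0.23*66.6 = 57.668
SE_est = SD * sqrt(rxx * (1 - rxx)) = 14.49 * sqrt(0.77 * 0.23) = 14.49 * sqrt(0.1771) = 6.097863
CI = T_est +/- z * SE_est, so width = 2 * z * SE_est = 2 * 1.96 * 6.097863
Width = 23.9036

23.9036
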